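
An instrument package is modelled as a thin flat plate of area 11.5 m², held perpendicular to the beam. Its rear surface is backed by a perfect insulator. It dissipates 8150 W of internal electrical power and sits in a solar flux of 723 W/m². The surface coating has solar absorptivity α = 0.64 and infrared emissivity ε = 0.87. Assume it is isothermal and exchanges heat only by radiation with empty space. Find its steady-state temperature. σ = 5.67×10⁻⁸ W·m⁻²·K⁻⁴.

T ≈ 393 K

At steady state, absorbed solar power + internal power = radiated power.
Absorbed: α·S·A_cross = 0.64·723·11.50 = 5321 W (cross-section A).
Total input = 5321 + 8150 = 13470 W.
Radiated: εσ·A_surf·T⁴ with A_surf = A = 11.50 m².
T⁴ = 13470/(0.87·5.67×10⁻⁸·11.50) = 2.375×10¹⁰ K⁴.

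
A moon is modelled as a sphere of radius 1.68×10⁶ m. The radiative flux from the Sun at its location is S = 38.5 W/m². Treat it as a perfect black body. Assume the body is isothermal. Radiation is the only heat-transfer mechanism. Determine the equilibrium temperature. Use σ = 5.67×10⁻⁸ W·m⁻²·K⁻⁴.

At equilibrium, absorbed power = emitted power.
Absorbing cross-section = πr² = 8.867×10¹² m²; emitting surface = 4πr² = 3.547×10¹³ m² (ratio 4).
S·A_cross = εσ·A_surf·T⁴  ⇒  T⁴ = S/(4σ).
T⁴ = 1.00·38.5/(4·5.67×10⁻⁸) = 1.698×10⁸ K⁴.
T = (1.698×10⁸)^(1/4).

T ≈ 114 K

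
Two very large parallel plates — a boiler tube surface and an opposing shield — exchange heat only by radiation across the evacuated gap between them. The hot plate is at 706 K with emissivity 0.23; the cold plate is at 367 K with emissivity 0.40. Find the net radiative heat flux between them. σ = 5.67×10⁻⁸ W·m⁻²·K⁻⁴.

For two infinite grey parallel plates, q = σ(T₁⁴ − T₂⁴)/(1/ε₁ + 1/ε₂ − 1).
T₁⁴ − T₂⁴ = 2.484×10¹¹ − 1.814×10¹⁰ = 2.303×10¹¹ K⁴.
1/ε₁ + 1/ε₂ − 1 = 4.348 + 2.500 − 1 = 5.848.
q = 5.67×10⁻⁸ × 2.303×10¹¹ / 5.848.

q ≈ 2230 W/m²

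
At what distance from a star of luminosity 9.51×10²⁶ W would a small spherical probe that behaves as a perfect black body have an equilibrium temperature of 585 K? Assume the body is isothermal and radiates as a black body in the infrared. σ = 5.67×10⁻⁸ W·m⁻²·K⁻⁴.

d ≈ 5.34×10¹⁰ m

For an isothermal black-emitting sphere, (1−a)S·πr² = σ·4πr²·T⁴ ⇒ S = 4σT⁴/(1−a).
S = 4·5.67×10⁻⁸·(585)⁴/1.00 = 26560 W/m².
Flux falls as S = L/(4πd²), so d = √(L/(4πS)) = √(9.51×10²⁶/(4π·26560)).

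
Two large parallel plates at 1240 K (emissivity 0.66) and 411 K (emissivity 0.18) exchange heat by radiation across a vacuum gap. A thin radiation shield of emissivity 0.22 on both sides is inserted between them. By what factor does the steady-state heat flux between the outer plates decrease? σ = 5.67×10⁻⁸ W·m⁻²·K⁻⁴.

Without shield: q₀ = σΔ(T⁴)/(1/ε₁+1/ε₂−1) with denominator 6.071.
With shield the two gaps are in series; the resistances add: (1/ε₁+1/ε_s−1)+(1/ε_s+1/ε₂−1) = 5.061+9.101 = 14.16.
Heat-flux ratio q₀/q = 14.16/6.071.

factor ≈ 2.33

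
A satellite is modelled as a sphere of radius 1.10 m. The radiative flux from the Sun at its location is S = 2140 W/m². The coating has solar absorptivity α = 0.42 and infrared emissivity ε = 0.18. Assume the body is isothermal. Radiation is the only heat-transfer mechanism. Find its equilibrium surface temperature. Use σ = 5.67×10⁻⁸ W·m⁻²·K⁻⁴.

T ≈ 385 K

At equilibrium, absorbed power = emitted power.
Absorbing cross-section = πr² = 3.801 m²; emitting surface = 4πr² = 15.21 m² (ratio 4).
αS·A_cross = εσ·A_surf·T⁴  ⇒  T⁴ = αS/(ε·4σ).
T⁴ = 0.420·2140/(0.18·4·5.67×10⁻⁸) = 2.202×10¹⁰ K⁴.
T = (2.202×10¹⁰)^(1/4).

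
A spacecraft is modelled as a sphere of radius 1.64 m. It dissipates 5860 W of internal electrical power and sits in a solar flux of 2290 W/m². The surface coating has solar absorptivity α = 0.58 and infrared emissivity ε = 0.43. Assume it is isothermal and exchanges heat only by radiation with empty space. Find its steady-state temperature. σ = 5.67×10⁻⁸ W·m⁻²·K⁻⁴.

At steady state, absorbed solar power + internal power = radiated power.
Absorbed: α·S·A_cross = 0.58·2290·8.450 = 11220 W (cross-section πr²).
Total input = 11220 + 5860 = 17080 W.
Radiated: εσ·A_surf·T⁴ with A_surf = 4πr² = 33.80 m².
T⁴ = 17080/(0.43·5.67×10⁻⁸·33.80) = 2.073×10¹⁰ K⁴.

T ≈ 379 K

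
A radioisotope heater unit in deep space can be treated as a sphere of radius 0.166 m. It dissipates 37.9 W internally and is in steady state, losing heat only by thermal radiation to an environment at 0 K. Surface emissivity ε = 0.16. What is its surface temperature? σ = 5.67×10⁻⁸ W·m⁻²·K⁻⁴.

T ≈ 331 K

Steady state: internal power = radiated power, P = εσA T⁴.
Radiating area A = 4πr² = 0.3463 m².
T⁴ = P/(εσA) = 37.9/(0.16·5.67×10⁻⁸·0.3463) = 1.206×10¹⁰ K⁴.
T = (1.206×10¹⁰)^(1/4).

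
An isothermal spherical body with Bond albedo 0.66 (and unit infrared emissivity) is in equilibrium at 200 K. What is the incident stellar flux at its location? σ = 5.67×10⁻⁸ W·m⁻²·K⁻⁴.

(1−a)S·πr² = σ·4πr²·T⁴ ⇒ S = 4σT⁴/(1−a).
S = 4·5.67×10⁻⁸·1.600×10⁹/0.340.

S ≈ 1070 W/m²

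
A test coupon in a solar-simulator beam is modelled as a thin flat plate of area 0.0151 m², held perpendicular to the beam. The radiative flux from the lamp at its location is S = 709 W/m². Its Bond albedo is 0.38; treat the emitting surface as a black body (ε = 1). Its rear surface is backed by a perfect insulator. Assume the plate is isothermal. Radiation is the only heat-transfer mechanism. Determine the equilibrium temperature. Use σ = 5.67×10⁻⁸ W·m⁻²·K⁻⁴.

At equilibrium, absorbed power = emitted power.
Absorbing cross-section = A = 0.01510 m²; emitting surface = A = 0.01510 m² (ratio 1).
(1−a)S·A_cross = εσ·A_surf·T⁴  ⇒  T⁴ = (1−a)S/(1σ).
T⁴ = 0.620·709/(1·5.67×10⁻⁸) = 7.753×10⁹ K⁴.
T = (7.753×10⁹)^(1/4).

T ≈ 297 K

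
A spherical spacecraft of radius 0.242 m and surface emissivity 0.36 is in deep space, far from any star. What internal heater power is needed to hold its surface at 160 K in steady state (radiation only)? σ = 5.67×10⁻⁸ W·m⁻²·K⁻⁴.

P ≈ 9.84 W

P = εσ·4πr²·T⁴.
4πr² = 0.7359 m²; T⁴ = 6.554×10⁸ K⁴.
P = 0.36·5.67×10⁻⁸·0.7359·6.554×10⁸.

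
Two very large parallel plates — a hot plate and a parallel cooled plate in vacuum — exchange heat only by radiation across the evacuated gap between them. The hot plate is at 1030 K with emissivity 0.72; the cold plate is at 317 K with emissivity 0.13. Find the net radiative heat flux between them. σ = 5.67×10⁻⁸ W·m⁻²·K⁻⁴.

For two infinite grey parallel plates, q = σ(T₁⁴ − T₂⁴)/(1/ε₁ + 1/ε₂ − 1).
T₁⁴ − T₂⁴ = 1.126×10¹² − 1.010×10¹⁰ = 1.115×10¹² K⁴.
1/ε₁ + 1/ε₂ − 1 = 1.389 + 7.692 − 1 = 8.081.
q = 5.67×10⁻⁸ × 1.115×10¹² / 8.081.

q ≈ 7830 W/m²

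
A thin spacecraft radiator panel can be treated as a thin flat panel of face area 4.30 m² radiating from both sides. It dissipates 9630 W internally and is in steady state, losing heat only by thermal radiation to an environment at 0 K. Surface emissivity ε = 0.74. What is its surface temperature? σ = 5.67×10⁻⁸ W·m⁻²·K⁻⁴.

Steady state: internal power = radiated power, P = εσA T⁴.
Radiating area A = 2·4.30 = 8.600 m².
T⁴ = P/(εσA) = 9630/(0.74·5.67×10⁻⁸·8.600) = 2.669×10¹⁰ K⁴.
T = (2.669×10¹⁰)^(1/4).

T ≈ 404 K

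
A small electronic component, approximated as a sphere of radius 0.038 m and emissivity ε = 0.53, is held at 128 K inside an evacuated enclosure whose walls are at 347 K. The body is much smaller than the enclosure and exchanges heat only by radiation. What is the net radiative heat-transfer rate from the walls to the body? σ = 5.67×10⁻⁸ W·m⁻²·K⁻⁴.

For a small grey body in a large enclosure: P_net = εσA(T_body⁴ − T_wall⁴).
A = 4πr² = 0.01815 m²; T_body⁴ − T_wall⁴ = 2.684×10⁸ − 1.450×10¹⁰ = -1.423×10¹⁰ K⁴.
|P_net| = 0.53·5.67×10⁻⁸·0.01815·1.423×10¹⁰.

P_net ≈ 7.76 W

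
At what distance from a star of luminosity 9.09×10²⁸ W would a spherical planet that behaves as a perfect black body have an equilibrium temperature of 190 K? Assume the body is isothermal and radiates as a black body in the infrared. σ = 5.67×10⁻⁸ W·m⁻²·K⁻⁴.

For an isothermal black-emitting sphere, (1−a)S·πr² = σ·4πr²·T⁴ ⇒ S = 4σT⁴/(1−a).
S = 4·5.67×10⁻⁸·(190)⁴/1.00 = 295.6 W/m².
Flux falls as S = L/(4πd²), so d = √(L/(4πS)) = √(9.09×10²⁸/(4π·295.6)).

d ≈ 4.95×10¹² m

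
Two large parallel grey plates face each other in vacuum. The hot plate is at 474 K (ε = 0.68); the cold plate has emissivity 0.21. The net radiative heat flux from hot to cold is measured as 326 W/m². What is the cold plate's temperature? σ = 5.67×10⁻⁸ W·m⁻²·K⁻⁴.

q = σ(T₁⁴ − T₂⁴)/(1/ε₁ + 1/ε₂ − 1); denominator = 5.232.
T₂⁴ = T₁⁴ − q·(1/ε₁+1/ε₂−1)/σ = 5.048×10¹⁰ − 326·5.232/5.67×10⁻⁸
    = 2.039×10¹⁰ K⁴.

T₂ ≈ 378 K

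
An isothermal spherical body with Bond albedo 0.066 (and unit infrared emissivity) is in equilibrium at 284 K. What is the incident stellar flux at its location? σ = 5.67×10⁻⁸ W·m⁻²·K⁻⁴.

(1−a)S·πr² = σ·4πr²·T⁴ ⇒ S = 4σT⁴/(1−a).
S = 4·5.67×10⁻⁸·6.505×10⁹/0.934.

S ≈ 1580 W/m²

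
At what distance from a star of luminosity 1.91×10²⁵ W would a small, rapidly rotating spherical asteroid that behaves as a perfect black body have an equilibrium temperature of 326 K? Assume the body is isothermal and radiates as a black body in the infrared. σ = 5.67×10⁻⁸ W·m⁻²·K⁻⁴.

For an isothermal black-emitting sphere, (1−a)S·πr² = σ·4πr²·T⁴ ⇒ S = 4σT⁴/(1−a).
S = 4·5.67×10⁻⁸·(326)⁴/1.00 = 2562 W/m².
Flux falls as S = L/(4πd²), so d = √(L/(4πS)) = √(1.91×10²⁵/(4π·2562)).

d ≈ 2.44×10¹⁰ m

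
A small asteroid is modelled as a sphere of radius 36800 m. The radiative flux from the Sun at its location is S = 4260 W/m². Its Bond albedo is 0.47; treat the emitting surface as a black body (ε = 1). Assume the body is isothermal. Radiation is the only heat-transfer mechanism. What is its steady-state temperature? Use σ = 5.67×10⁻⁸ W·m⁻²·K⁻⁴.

T ≈ 316 K

At equilibrium, absorbed power = emitted power.
Absorbing cross-section = πr² = 4.254×10⁹ m²; emitting surface = 4πr² = 1.702×10¹⁰ m² (ratio 4).
(1−a)S·A_cross = εσ·A_surf·T⁴  ⇒  T⁴ = (1−a)S/(4σ).
T⁴ = 0.530·4260/(4·5.67×10⁻⁸) = 9.955×10⁹ K⁴.
T = (9.955×10⁹)^(1/4).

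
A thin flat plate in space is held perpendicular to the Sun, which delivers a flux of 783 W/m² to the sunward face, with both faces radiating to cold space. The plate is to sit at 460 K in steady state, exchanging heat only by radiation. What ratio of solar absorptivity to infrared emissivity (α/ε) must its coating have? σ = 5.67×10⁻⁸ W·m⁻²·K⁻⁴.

α/ε ≈ 6.48

Balance: αS·A = εσ·2A·T⁴ ⇒ α/ε = 2σT⁴/S.
α/ε = 2·5.67×10⁻⁸·(460)⁴/783 = 2·5.67×10⁻⁸·4.477×10¹⁰/783.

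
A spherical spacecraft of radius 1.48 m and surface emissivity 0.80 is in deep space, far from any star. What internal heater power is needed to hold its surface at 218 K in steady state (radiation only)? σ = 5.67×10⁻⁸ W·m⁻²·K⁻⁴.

P = εσ·4πr²·T⁴.
4πr² = 27.53 m²; T⁴ = 2.259×10⁹ K⁴.
P = 0.80·5.67×10⁻⁸·27.53·2.259×10⁹.

P ≈ 2820 W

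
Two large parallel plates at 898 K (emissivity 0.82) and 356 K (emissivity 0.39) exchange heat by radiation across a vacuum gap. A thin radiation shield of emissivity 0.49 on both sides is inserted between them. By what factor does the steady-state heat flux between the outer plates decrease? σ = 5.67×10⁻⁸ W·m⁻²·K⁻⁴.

Without shield: q₀ = σΔ(T⁴)/(1/ε₁+1/ε₂−1) with denominator 2.784.
With shield the two gaps are in series; the resistances add: (1/ε₁+1/ε_s−1)+(1/ε_s+1/ε₂−1) = 2.260+3.605 = 5.865.
Heat-flux ratio q₀/q = 5.865/2.784.

factor ≈ 2.11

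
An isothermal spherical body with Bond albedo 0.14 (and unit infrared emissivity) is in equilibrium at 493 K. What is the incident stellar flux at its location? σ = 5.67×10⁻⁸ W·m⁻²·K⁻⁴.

S ≈ 15600 W/m²

(1−a)S·πr² = σ·4πr²·T⁴ ⇒ S = 4σT⁴/(1−a).
S = 4·5.67×10⁻⁸·5.907×10¹⁰/0.860.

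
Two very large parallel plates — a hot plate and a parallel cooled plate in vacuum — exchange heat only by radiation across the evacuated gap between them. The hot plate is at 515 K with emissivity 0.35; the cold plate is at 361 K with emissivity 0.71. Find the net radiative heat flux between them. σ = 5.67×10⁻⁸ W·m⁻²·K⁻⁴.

For two infinite grey parallel plates, q = σ(T₁⁴ − T₂⁴)/(1/ε₁ + 1/ε₂ − 1).
T₁⁴ − T₂⁴ = 7.034×10¹⁰ − 1.698×10¹⁰ = 5.336×10¹⁰ K⁴.
1/ε₁ + 1/ε₂ − 1 = 2.857 + 1.408 − 1 = 3.266.
q = 5.67×10⁻⁸ × 5.336×10¹⁰ / 3.266.

q ≈ 926 W/m²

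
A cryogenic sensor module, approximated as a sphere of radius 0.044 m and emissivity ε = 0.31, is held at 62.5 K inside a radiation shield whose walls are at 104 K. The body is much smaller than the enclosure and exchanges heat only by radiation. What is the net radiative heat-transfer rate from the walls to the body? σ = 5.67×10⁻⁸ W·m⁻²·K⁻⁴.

P_net ≈ 0.0435 W

For a small grey body in a large enclosure: P_net = εσA(T_body⁴ − T_wall⁴).
A = 4πr² = 0.02433 m²; T_body⁴ − T_wall⁴ = 1.526×10⁷ − 1.170×10⁸ = -1.017×10⁸ K⁴.
|P_net| = 0.31·5.67×10⁻⁸·0.02433·1.017×10⁸.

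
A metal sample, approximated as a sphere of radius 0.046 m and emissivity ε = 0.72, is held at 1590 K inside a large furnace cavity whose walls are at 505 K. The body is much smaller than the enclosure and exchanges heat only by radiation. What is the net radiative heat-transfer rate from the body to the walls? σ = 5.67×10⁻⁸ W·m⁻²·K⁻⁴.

For a small grey body in a large enclosure: P_net = εσA(T_body⁴ − T_wall⁴).
A = 4πr² = 0.02659 m²; T_body⁴ − T_wall⁴ = 6.391×10¹² − 6.504×10¹⁰ = 6.326×10¹² K⁴.
|P_net| = 0.72·5.67×10⁻⁸·0.02659·6.326×10¹².

P_net ≈ 6870 W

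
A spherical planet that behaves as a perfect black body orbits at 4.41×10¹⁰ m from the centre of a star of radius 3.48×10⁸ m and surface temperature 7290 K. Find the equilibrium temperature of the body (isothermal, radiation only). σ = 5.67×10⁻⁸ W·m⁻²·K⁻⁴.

T ≈ 458 K

The star's surface emits σT_*⁴; at distance d the flux is S = σT_*⁴(R_*/d)².
S = 5.67×10⁻⁸·(7290)⁴·(3.48×10⁸/4.41×10¹⁰)² = 9972 W/m².
For an isothermal sphere T⁴ = (1−a)S/(4σ) = 4.397×10¹⁰ K⁴.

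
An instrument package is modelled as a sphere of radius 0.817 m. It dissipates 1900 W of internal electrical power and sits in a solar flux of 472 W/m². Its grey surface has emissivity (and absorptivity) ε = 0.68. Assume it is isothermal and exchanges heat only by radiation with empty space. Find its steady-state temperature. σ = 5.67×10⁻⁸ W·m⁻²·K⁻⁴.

T ≈ 299 K

At steady state, absorbed solar power + internal power = radiated power.
Absorbed: α·S·A_cross = 0.68·472·2.097 = 673.0 W (cross-section πr²).
Total input = 673.0 + 1900 = 2573 W.
Radiated: εσ·A_surf·T⁴ with A_surf = 4πr² = 8.388 m².
T⁴ = 2573/(0.68·5.67×10⁻⁸·8.388) = 7.956×10⁹ K⁴.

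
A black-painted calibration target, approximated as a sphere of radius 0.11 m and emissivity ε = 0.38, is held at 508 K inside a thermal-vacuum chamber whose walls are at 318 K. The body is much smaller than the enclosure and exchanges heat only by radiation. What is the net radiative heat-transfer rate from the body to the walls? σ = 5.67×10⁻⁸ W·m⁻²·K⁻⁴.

P_net ≈ 185 W

For a small grey body in a large enclosure: P_net = εσA(T_body⁴ − T_wall⁴).
A = 4πr² = 0.1521 m²; T_body⁴ − T_wall⁴ = 6.660×10¹⁰ − 1.023×10¹⁰ = 5.637×10¹⁰ K⁴.
|P_net| = 0.38·5.67×10⁻⁸·0.1521·5.637×10¹⁰.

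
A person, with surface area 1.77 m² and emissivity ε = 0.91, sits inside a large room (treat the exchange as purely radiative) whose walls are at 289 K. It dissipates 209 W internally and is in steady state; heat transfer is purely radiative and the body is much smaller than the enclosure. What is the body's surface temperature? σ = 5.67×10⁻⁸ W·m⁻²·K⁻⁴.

For a small grey body in a large enclosure, net radiated power = εσA(T⁴ − T_w⁴).
Steady state: P = εσA(T⁴ − T_w⁴) with A = 1.77 m².
T⁴ = P/(εσA) + T_w⁴ = 209/(0.91·5.67×10⁻⁸·1.770) + (289)⁴
    = 2.288×10⁹ + 6.976×10⁹ = 9.264×10⁹ K⁴.

T ≈ 310 K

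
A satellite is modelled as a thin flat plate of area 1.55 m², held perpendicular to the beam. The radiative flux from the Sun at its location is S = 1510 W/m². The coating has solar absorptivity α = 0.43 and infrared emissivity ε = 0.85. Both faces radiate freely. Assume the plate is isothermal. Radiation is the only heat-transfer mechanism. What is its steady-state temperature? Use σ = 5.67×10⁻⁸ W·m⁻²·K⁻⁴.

At equilibrium, absorbed power = emitted power.
Absorbing cross-section = A = 1.550 m²; emitting surface = 2A = 3.100 m² (ratio 2).
αS·A_cross = εσ·A_surf·T⁴  ⇒  T⁴ = αS/(ε·2σ).
T⁴ = 0.430·1510/(0.85·2·5.67×10⁻⁸) = 6.736×10⁹ K⁴.
T = (6.736×10⁹)^(1/4).

T ≈ 286 K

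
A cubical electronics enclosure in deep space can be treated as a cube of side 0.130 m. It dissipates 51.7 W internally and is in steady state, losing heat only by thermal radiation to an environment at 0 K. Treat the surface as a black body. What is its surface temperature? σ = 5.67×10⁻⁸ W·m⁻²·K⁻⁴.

Steady state: internal power = radiated power, P = εσA T⁴.
Radiating area A = 6L² = 0.1014 m².
T⁴ = P/(εσA) = 51.7/(1.0·5.67×10⁻⁸·0.1014) = 8.992×10⁹ K⁴.
T = (8.992×10⁹)^(1/4).

T ≈ 308 K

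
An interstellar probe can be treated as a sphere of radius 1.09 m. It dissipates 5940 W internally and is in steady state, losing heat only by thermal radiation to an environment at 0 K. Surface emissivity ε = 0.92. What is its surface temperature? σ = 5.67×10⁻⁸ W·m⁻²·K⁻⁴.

Steady state: internal power = radiated power, P = εσA T⁴.
Radiating area A = 4πr² = 14.93 m².
T⁴ = P/(εσA) = 5940/(0.92·5.67×10⁻⁸·14.93) = 7.627×10⁹ K⁴.
T = (7.627×10⁹)^(1/4).

T ≈ 296 K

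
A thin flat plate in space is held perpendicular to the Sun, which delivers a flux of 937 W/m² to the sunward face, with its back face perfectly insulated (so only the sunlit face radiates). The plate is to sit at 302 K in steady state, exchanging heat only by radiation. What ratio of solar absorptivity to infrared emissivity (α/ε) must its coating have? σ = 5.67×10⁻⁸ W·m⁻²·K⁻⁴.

α/ε ≈ 0.503

Balance: αS·A = εσ·1A·T⁴ ⇒ α/ε = σT⁴/S.
α/ε = 5.67×10⁻⁸·(302)⁴/937 = 5.67×10⁻⁸·8.318×10⁹/937.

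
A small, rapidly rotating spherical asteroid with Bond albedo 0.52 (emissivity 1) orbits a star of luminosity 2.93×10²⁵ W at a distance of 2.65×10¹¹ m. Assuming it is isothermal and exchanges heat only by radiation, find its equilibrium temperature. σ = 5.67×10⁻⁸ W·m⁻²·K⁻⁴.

T ≈ 91.6 K

First find the stellar flux at distance d: S = L/(4πd²) = 2.93×10²⁵/(4π·(2.65×10¹¹)²) = 33.20 W/m².
For an isothermal sphere, absorbed (1−a)S·πr² = emitted σ·4πr²·T⁴, so T⁴ = (1−a)S/(4σ).
T⁴ = 0.480·33.20/(4·5.67×10⁻⁸) = 7.027×10⁷ K⁴.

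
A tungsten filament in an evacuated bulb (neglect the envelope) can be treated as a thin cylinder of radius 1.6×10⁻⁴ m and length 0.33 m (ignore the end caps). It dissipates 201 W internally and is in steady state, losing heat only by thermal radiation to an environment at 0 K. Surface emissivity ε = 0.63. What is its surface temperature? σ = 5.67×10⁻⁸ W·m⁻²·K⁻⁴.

T ≈ 2030 K

Steady state: internal power = radiated power, P = εσA T⁴.
Radiating area A = 2πrL = 3.318×10⁻⁴ m².
T⁴ = P/(εσA) = 201/(0.63·5.67×10⁻⁸·3.318×10⁻⁴) = 1.696×10¹³ K⁴.
T = (1.696×10¹³)^(1/4).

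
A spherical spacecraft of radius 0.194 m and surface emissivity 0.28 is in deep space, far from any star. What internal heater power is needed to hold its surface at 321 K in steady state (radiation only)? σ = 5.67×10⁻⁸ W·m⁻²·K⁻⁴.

P = εσ·4πr²·T⁴.
4πr² = 0.4729 m²; T⁴ = 1.062×10¹⁰ K⁴.
P = 0.28·5.67×10⁻⁸·0.4729·1.062×10¹⁰.

P ≈ 79.7 W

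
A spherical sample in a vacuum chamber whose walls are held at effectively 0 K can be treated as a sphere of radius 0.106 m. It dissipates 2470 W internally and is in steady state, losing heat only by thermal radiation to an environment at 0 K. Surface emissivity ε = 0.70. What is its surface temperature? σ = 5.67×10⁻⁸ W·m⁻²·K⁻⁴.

T ≈ 815 K

Steady state: internal power = radiated power, P = εσA T⁴.
Radiating area A = 4πr² = 0.1412 m².
T⁴ = P/(εσA) = 2470/(0.70·5.67×10⁻⁸·0.1412) = 4.408×10¹¹ K⁴.
T = (4.408×10¹¹)^(1/4).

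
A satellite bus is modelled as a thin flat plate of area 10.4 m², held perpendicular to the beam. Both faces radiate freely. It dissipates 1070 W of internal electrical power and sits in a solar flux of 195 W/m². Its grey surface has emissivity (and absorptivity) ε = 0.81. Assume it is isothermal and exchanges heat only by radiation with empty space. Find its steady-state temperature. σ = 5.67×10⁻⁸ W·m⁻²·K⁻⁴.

At steady state, absorbed solar power + internal power = radiated power.
Absorbed: α·S·A_cross = 0.81·195·10.40 = 1643 W (cross-section A).
Total input = 1643 + 1070 = 2713 W.
Radiated: εσ·A_surf·T⁴ with A_surf = 2A = 20.80 m².
T⁴ = 2713/(0.81·5.67×10⁻⁸·20.80) = 2.840×10⁹ K⁴.

T ≈ 231 K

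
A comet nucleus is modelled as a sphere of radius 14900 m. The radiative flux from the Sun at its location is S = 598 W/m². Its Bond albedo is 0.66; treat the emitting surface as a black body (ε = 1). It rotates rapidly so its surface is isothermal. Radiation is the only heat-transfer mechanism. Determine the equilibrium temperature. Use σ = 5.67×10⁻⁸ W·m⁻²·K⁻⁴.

T ≈ 173 K

At equilibrium, absorbed power = emitted power.
Absorbing cross-section = πr² = 6.975×10⁸ m²; emitting surface = 4πr² = 2.790×10⁹ m² (ratio 4).
(1−a)S·A_cross = εσ·A_surf·T⁴  ⇒  T⁴ = (1−a)S/(4σ).
T⁴ = 0.340·598/(4·5.67×10⁻⁸) = 8.965×10⁸ K⁴.
T = (8.965×10⁸)^(1/4).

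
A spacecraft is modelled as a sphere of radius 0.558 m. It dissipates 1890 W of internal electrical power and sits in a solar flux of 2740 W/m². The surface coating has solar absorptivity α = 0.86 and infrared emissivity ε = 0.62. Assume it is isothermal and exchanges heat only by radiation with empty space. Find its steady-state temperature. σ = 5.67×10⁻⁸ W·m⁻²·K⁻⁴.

T ≈ 418 K

At steady state, absorbed solar power + internal power = radiated power.
Absorbed: α·S·A_cross = 0.86·2740·0.9782 = 2305 W (cross-section πr²).
Total input = 2305 + 1890 = 4195 W.
Radiated: εσ·A_surf·T⁴ with A_surf = 4πr² = 3.913 m².
T⁴ = 4195/(0.62·5.67×10⁻⁸·3.913) = 3.050×10¹⁰ K⁴.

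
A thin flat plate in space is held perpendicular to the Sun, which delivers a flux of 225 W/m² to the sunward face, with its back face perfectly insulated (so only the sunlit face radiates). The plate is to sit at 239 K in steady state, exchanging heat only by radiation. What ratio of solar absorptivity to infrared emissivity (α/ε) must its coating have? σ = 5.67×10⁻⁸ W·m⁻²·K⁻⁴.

α/ε ≈ 0.822

Balance: αS·A = εσ·1A·T⁴ ⇒ α/ε = σT⁴/S.
α/ε = 5.67×10⁻⁸·(239)⁴/225 = 5.67×10⁻⁸·3.263×10⁹/225.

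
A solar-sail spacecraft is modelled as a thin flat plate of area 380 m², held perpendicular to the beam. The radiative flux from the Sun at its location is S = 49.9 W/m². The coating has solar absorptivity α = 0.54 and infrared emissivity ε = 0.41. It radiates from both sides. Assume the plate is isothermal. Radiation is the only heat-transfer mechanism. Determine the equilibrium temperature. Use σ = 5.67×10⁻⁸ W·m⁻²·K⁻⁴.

At equilibrium, absorbed power = emitted power.
Absorbing cross-section = A = 380.0 m²; emitting surface = 2A = 760.0 m² (ratio 2).
αS·A_cross = εσ·A_surf·T⁴  ⇒  T⁴ = αS/(ε·2σ).
T⁴ = 0.540·49.9/(0.41·2·5.67×10⁻⁸) = 5.796×10⁸ K⁴.
T = (5.796×10⁸)^(1/4).

T ≈ 155 K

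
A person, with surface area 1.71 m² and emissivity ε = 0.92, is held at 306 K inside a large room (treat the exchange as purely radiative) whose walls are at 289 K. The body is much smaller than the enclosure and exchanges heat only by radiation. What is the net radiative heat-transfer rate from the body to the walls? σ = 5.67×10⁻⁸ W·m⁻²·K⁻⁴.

P_net ≈ 160 W

For a small grey body in a large enclosure: P_net = εσA(T_body⁴ − T_wall⁴).
A = 1.71 m²; T_body⁴ − T_wall⁴ = 8.768×10⁹ − 6.976×10⁹ = 1.792×10⁹ K⁴.
|P_net| = 0.92·5.67×10⁻⁸·1.710·1.792×10⁹.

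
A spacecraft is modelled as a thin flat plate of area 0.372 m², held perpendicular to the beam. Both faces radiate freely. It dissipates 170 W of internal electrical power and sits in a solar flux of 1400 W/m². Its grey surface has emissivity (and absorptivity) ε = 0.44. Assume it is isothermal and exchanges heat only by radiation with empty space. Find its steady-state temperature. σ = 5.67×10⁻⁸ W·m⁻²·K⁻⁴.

At steady state, absorbed solar power + internal power = radiated power.
Absorbed: α·S·A_cross = 0.44·1400·0.3720 = 229.2 W (cross-section A).
Total input = 229.2 + 170 = 399.2 W.
Radiated: εσ·A_surf·T⁴ with A_surf = 2A = 0.7440 m².
T⁴ = 399.2/(0.44·5.67×10⁻⁸·0.7440) = 2.150×10¹⁰ K⁴.

T ≈ 383 K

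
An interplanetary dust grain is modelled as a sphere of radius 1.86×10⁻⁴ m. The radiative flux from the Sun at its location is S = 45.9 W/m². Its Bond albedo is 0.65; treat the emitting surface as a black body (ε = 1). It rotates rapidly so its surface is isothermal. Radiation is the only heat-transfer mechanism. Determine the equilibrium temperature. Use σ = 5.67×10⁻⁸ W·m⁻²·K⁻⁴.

At equilibrium, absorbed power = emitted power.
Absorbing cross-section = πr² = 1.087×10⁻⁷ m²; emitting surface = 4πr² = 4.347×10⁻⁷ m² (ratio 4).
(1−a)S·A_cross = εσ·A_surf·T⁴  ⇒  T⁴ = (1−a)S/(4σ).
T⁴ = 0.350·45.9/(4·5.67×10⁻⁸) = 7.083×10⁷ K⁴.
T = (7.083×10⁷)^(1/4).

T ≈ 91.7 K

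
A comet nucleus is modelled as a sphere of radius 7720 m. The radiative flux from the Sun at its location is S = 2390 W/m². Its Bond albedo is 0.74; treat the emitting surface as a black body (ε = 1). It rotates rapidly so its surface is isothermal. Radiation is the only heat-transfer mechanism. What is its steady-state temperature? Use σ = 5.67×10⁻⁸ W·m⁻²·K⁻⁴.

At equilibrium, absorbed power = emitted power.
Absorbing cross-section = πr² = 1.872×10⁸ m²; emitting surface = 4πr² = 7.489×10⁸ m² (ratio 4).
(1−a)S·A_cross = εσ·A_surf·T⁴  ⇒  T⁴ = (1−a)S/(4σ).
T⁴ = 0.260·2390/(4·5.67×10⁻⁸) = 2.740×10⁹ K⁴.
T = (2.740×10⁹)^(1/4).

T ≈ 229 K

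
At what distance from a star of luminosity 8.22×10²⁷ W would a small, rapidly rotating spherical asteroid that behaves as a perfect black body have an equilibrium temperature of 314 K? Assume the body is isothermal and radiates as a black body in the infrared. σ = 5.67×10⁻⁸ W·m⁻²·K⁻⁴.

For an isothermal black-emitting sphere, (1−a)S·πr² = σ·4πr²·T⁴ ⇒ S = 4σT⁴/(1−a).
S = 4·5.67×10⁻⁸·(314)⁴/1.00 = 2205 W/m².
Flux falls as S = L/(4πd²), so d = √(L/(4πS)) = √(8.22×10²⁷/(4π·2205)).

d ≈ 5.45×10¹¹ m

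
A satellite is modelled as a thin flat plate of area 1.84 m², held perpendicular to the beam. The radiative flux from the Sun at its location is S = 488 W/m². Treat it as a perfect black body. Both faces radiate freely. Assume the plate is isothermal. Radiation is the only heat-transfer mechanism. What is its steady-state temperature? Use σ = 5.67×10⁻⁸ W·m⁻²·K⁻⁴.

At equilibrium, absorbed power = emitted power.
Absorbing cross-section = A = 1.840 m²; emitting surface = 2A = 3.680 m² (ratio 2).
S·A_cross = εσ·A_surf·T⁴  ⇒  T⁴ = S/(2σ).
T⁴ = 1.00·488/(2·5.67×10⁻⁸) = 4.303×10⁹ K⁴.
T = (4.303×10⁹)^(1/4).

T ≈ 256 K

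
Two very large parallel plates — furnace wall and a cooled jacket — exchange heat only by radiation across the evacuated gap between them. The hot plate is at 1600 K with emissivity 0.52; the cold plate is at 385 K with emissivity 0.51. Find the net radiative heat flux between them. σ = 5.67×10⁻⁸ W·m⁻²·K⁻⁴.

q ≈ 1.28×10⁵ W/m²

For two infinite grey parallel plates, q = σ(T₁⁴ − T₂⁴)/(1/ε₁ + 1/ε₂ − 1).
T₁⁴ − T₂⁴ = 6.554×10¹² − 2.197×10¹⁰ = 6.532×10¹² K⁴.
1/ε₁ + 1/ε₂ − 1 = 1.923 + 1.961 − 1 = 2.884.
q = 5.67×10⁻⁸ × 6.532×10¹² / 2.884.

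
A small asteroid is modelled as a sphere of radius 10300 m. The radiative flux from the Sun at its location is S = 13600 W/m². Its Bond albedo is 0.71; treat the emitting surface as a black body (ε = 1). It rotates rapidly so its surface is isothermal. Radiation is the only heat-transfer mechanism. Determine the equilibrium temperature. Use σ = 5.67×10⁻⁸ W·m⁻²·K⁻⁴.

T ≈ 363 K

At equilibrium, absorbed power = emitted power.
Absorbing cross-section = πr² = 3.333×10⁸ m²; emitting surface = 4πr² = 1.333×10⁹ m² (ratio 4).
(1−a)S·A_cross = εσ·A_surf·T⁴  ⇒  T⁴ = (1−a)S/(4σ).
T⁴ = 0.290·13600/(4·5.67×10⁻⁸) = 1.739×10¹⁰ K⁴.
T = (1.739×10¹⁰)^(1/4).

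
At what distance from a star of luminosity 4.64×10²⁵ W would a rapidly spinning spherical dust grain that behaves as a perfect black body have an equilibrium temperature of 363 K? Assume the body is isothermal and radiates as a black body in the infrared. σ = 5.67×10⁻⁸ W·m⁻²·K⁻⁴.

d ≈ 3.06×10¹⁰ m

For an isothermal black-emitting sphere, (1−a)S·πr² = σ·4πr²·T⁴ ⇒ S = 4σT⁴/(1−a).
S = 4·5.67×10⁻⁸·(363)⁴/1.00 = 3938 W/m².
Flux falls as S = L/(4πd²), so d = √(L/(4πS)) = √(4.64×10²⁵/(4π·3938)).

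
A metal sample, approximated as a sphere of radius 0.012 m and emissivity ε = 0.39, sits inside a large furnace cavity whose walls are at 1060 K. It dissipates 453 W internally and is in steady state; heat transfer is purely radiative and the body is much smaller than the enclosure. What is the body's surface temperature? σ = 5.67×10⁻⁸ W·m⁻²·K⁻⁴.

For a small grey body in a large enclosure, net radiated power = εσA(T⁴ − T_w⁴).
Steady state: P = εσA(T⁴ − T_w⁴) with A = 4πr² = 0.001810 m².
T⁴ = P/(εσA) + T_w⁴ = 453/(0.39·5.67×10⁻⁸·0.001810) + (1060)⁴
    = 1.132×10¹³ + 1.262×10¹² = 1.258×10¹³ K⁴.

T ≈ 1880 K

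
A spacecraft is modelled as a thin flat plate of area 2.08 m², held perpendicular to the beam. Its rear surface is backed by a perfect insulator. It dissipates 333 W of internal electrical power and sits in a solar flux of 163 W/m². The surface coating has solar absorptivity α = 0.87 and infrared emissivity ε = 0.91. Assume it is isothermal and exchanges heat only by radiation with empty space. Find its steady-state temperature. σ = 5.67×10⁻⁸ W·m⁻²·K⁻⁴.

At steady state, absorbed solar power + internal power = radiated power.
Absorbed: α·S·A_cross = 0.87·163·2.080 = 295.0 W (cross-section A).
Total input = 295.0 + 333 = 628.0 W.
Radiated: εσ·A_surf·T⁴ with A_surf = A = 2.080 m².
T⁴ = 628.0/(0.91·5.67×10⁻⁸·2.080) = 5.851×10⁹ K⁴.

T ≈ 277 K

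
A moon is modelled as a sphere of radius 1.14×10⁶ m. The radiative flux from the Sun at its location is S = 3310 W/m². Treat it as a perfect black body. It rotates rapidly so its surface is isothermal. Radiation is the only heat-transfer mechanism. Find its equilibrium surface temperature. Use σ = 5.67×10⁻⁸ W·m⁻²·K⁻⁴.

T ≈ 348 K

At equilibrium, absorbed power = emitted power.
Absorbing cross-section = πr² = 4.083×10¹² m²; emitting surface = 4πr² = 1.633×10¹³ m² (ratio 4).
S·A_cross = εσ·A_surf·T⁴  ⇒  T⁴ = S/(4σ).
T⁴ = 1.00·3310/(4·5.67×10⁻⁸) = 1.459×10¹⁰ K⁴.
T = (1.459×10¹⁰)^(1/4).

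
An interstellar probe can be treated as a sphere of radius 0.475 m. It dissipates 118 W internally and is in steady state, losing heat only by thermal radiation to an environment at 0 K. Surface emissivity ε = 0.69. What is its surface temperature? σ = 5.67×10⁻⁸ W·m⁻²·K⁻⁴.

Steady state: internal power = radiated power, P = εσA T⁴.
Radiating area A = 4πr² = 2.835 m².
T⁴ = P/(εσA) = 118/(0.69·5.67×10⁻⁸·2.835) = 1.064×10⁹ K⁴.
T = (1.064×10⁹)^(1/4).

T ≈ 181 K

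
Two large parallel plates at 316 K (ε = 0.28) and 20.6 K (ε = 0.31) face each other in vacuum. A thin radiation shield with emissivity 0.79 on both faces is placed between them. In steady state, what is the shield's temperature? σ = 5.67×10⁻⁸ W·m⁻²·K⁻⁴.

In steady state the net flux on the hot side equals that on the cold side.
σ(T₁⁴−T_s⁴)/D₁ = σ(T_s⁴−T₂⁴)/D₂, with D₁ = 1/ε₁+1/ε_s−1 = 3.837, D₂ = 1/ε_s+1/ε₂−1 = 3.492.
Solve for T_s⁴: T_s⁴ = (D₂·T₁⁴ + D₁·T₂⁴)/(D₁+D₂) = 4.751×10⁹ K⁴.

T_s ≈ 263 K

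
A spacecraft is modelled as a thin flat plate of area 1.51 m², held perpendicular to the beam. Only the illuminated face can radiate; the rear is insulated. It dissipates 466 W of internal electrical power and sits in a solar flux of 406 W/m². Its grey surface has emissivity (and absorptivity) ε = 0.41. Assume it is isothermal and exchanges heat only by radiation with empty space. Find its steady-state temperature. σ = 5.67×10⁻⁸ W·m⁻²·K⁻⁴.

T ≈ 378 K

At steady state, absorbed solar power + internal power = radiated power.
Absorbed: α·S·A_cross = 0.41·406·1.510 = 251.4 W (cross-section A).
Total input = 251.4 + 466 = 717.4 W.
Radiated: εσ·A_surf·T⁴ with A_surf = A = 1.510 m².
T⁴ = 717.4/(0.41·5.67×10⁻⁸·1.510) = 2.044×10¹⁰ K⁴.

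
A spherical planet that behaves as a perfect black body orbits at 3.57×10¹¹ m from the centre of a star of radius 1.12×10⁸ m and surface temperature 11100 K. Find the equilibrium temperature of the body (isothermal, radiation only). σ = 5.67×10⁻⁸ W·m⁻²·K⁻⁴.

The star's surface emits σT_*⁴; at distance d the flux is S = σT_*⁴(R_*/d)².
S = 5.67×10⁻⁸·(11100)⁴·(1.12×10⁸/3.57×10¹¹)² = 84.72 W/m².
For an isothermal sphere T⁴ = (1−a)S/(4σ) = 3.735×10⁸ K⁴.

T ≈ 139 K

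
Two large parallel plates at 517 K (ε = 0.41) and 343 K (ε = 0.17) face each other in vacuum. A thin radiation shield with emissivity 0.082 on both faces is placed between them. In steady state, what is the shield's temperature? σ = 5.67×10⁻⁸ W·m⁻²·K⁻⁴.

T_s ≈ 463 K

In steady state the net flux on the hot side equals that on the cold side.
σ(T₁⁴−T_s⁴)/D₁ = σ(T_s⁴−T₂⁴)/D₂, with D₁ = 1/ε₁+1/ε_s−1 = 13.63, D₂ = 1/ε_s+1/ε₂−1 = 17.08.
Solve for T_s⁴: T_s⁴ = (D₂·T₁⁴ + D₁·T₂⁴)/(D₁+D₂) = 4.587×10¹⁰ K⁴.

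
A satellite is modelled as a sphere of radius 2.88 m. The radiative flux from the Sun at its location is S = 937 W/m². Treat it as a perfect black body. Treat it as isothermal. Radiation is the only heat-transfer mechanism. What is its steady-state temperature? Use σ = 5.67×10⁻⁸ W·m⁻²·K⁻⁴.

At equilibrium, absorbed power = emitted power.
Absorbing cross-section = πr² = 26.06 m²; emitting surface = 4πr² = 104.2 m² (ratio 4).
S·A_cross = εσ·A_surf·T⁴  ⇒  T⁴ = S/(4σ).
T⁴ = 1.00·937/(4·5.67×10⁻⁸) = 4.131×10⁹ K⁴.
T = (4.131×10⁹)^(1/4).

T ≈ 254 K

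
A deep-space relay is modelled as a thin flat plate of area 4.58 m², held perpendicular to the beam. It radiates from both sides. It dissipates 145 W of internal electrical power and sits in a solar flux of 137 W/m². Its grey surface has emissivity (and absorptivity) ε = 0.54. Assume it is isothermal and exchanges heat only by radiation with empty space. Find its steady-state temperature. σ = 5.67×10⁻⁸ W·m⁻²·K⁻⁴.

T ≈ 204 K

At steady state, absorbed solar power + internal power = radiated power.
Absorbed: α·S·A_cross = 0.54·137·4.580 = 338.8 W (cross-section A).
Total input = 338.8 + 145 = 483.8 W.
Radiated: εσ·A_surf·T⁴ with A_surf = 2A = 9.160 m².
T⁴ = 483.8/(0.54·5.67×10⁻⁸·9.160) = 1.725×10⁹ K⁴.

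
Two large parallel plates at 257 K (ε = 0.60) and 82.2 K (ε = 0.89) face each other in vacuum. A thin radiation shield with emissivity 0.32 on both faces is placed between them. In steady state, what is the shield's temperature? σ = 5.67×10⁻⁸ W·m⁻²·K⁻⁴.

In steady state the net flux on the hot side equals that on the cold side.
σ(T₁⁴−T_s⁴)/D₁ = σ(T_s⁴−T₂⁴)/D₂, with D₁ = 1/ε₁+1/ε_s−1 = 3.792, D₂ = 1/ε_s+1/ε₂−1 = 3.249.
Solve for T_s⁴: T_s⁴ = (D₂·T₁⁴ + D₁·T₂⁴)/(D₁+D₂) = 2.038×10⁹ K⁴.

T_s ≈ 212 K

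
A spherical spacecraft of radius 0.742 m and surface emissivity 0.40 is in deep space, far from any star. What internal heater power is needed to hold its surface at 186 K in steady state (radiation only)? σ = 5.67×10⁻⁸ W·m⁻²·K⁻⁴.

P = εσ·4πr²·T⁴.
4πr² = 6.919 m²; T⁴ = 1.197×10⁹ K⁴.
P = 0.40·5.67×10⁻⁸·6.919·1.197×10⁹.

P ≈ 188 W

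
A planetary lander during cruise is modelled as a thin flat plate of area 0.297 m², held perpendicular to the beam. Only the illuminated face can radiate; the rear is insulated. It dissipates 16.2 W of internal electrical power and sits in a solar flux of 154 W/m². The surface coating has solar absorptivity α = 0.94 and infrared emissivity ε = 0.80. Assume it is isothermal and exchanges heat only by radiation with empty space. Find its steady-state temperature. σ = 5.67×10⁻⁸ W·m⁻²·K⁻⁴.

At steady state, absorbed solar power + internal power = radiated power.
Absorbed: α·S·A_cross = 0.94·154·0.2970 = 42.99 W (cross-section A).
Total input = 42.99 + 16.2 = 59.19 W.
Radiated: εσ·A_surf·T⁴ with A_surf = A = 0.2970 m².
T⁴ = 59.19/(0.80·5.67×10⁻⁸·0.2970) = 4.394×10⁹ K⁴.

T ≈ 257 K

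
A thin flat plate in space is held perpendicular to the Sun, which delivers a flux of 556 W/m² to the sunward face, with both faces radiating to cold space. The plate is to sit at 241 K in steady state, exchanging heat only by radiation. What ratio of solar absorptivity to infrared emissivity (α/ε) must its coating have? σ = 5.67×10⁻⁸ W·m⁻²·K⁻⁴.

α/ε ≈ 0.688

Balance: αS·A = εσ·2A·T⁴ ⇒ α/ε = 2σT⁴/S.
α/ε = 2·5.67×10⁻⁸·(241)⁴/556 = 2·5.67×10⁻⁸·3.373×10⁹/556.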